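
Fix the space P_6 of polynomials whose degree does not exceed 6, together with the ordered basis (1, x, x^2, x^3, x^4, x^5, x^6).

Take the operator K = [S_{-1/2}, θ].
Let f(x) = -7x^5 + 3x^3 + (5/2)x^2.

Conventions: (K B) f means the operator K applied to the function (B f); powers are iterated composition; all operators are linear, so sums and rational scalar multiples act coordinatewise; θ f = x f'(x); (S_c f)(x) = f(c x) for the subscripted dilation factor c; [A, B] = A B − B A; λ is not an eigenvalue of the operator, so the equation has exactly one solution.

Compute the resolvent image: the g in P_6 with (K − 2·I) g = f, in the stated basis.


write g with unknown coordinates in the stated basis and equate coefficients in (K − 2·I) g = f
solving from the highest basis element down gives g = (7/2)x^5 - (3/2)x^3 - (5/4)x^2
check: K g = 0
so K g − 2·g = -7x^5 + 3x^3 + (5/2)x^2 = f ✓

g(x) = (7/2)x^5 - (3/2)x^3 - (5/4)x^2


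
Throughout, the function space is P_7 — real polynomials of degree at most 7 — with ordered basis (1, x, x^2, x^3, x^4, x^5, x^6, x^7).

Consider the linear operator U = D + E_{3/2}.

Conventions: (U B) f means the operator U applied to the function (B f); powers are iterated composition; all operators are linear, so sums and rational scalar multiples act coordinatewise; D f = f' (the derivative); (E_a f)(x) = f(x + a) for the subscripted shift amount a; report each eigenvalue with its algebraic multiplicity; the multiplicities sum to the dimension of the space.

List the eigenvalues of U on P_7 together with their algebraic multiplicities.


image of 1: 1
image of x: x + 5/2
image of x^2: x^2 + 5x + 9/4
image of x^3: x^3 + (15/2)x^2 + (27/4)x + 27/8
image of x^4: x^4 + 10x^3 + (27/2)x^2 + (27/2)x + 81/16
image of x^5: x^5 + (25/2)x^4 + (45/2)x^3 + (135/4)x^2 + (405/16)x + 243/32
image of x^6: x^6 + 15x^5 + (135/4)x^4 + (135/2)x^3 + (1215/16)x^2 + (729/16)x + 729/64
image of x^7: x^7 + (35/2)x^6 + (189/4)x^5 + (945/8)x^4 + (2835/16)x^3 + (5103/32)x^2 + (5103/64)x + 2187/128
the matrix is upper triangular; its diagonal is (1, 1, 1, 1, 1, 1, 1, 1)
for a triangular matrix the eigenvalues are the diagonal entries, with algebraic multiplicity their repetition count

λ = 1 (multiplicity 8)


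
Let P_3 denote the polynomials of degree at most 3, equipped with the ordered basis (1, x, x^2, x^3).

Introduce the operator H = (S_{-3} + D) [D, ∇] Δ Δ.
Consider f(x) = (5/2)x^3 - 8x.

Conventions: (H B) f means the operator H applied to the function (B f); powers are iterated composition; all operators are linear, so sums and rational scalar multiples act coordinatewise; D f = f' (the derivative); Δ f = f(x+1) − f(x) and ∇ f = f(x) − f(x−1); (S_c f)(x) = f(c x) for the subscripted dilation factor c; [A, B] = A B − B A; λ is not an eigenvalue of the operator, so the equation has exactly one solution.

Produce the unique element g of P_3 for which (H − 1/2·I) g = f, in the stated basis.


the image equals g(x) = -5x^3 + 16x

write g with unknown coordinates in the stated basis and equate coefficients in (H − 1/2·I) g = f
solving from the highest basis element down gives g = -5x^3 + 16x
check: H g = 0
so H g − 1/2·g = (5/2)x^3 - 8x = f ✓


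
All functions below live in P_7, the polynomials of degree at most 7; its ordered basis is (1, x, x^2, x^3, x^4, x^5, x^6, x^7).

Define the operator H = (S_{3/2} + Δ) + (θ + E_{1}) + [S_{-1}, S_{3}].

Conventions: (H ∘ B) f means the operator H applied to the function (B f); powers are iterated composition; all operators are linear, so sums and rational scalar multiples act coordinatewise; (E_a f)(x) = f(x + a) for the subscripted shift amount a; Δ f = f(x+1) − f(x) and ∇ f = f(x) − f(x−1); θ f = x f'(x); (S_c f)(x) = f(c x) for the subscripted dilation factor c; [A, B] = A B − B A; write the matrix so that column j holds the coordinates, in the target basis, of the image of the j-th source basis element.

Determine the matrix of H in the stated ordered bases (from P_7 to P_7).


image of 1: 2
image of x: (7/2)x + 2
image of x^2: (21/4)x^2 + 4x + 2
image of x^3: (59/8)x^3 + 6x^2 + 6x + 2
image of x^4: (161/16)x^4 + 8x^3 + 12x^2 + 8x + 2
image of x^5: (435/32)x^5 + 10x^4 + 20x^3 + 20x^2 + 10x + 2
image of x^6: (1177/64)x^6 + 12x^5 + 30x^4 + 40x^3 + 30x^2 + 12x + 2
image of x^7: (3211/128)x^7 + 14x^6 + 42x^5 + 70x^4 + 70x^3 + 42x^2 + 14x + 2
each image's coordinates form column j of the matrix

the matrix is [[2, 2, 2, 2, 2, 2, 2, 2]; [0, 7/2, 4, 6, 8, 10, 12, 14]; [0, 0, 21/4, 6, 12, 20, 30, 42]; [0, 0, 0, 59/8, 8, 20, 40, 70]; [0, 0, 0, 0, 161/16, 10, 30, 70]; [0, 0, 0, 0, 0, 435/32, 12, 42]; [0, 0, 0, 0, 0, 0, 1177/64, 14]; [0, 0, 0, 0, 0, 0, 0, 3211/128]] (rows listed top to bottom)


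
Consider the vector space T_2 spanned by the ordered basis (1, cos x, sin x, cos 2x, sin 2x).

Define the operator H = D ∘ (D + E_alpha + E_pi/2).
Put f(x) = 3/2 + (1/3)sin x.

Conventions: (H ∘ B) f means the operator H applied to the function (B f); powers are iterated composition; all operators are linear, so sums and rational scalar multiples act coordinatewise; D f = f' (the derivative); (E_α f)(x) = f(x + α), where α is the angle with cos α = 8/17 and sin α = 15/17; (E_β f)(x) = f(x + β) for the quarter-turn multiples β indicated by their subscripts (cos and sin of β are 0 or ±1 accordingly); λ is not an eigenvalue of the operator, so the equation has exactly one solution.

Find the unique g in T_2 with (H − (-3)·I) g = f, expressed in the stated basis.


the result is g(x) = 1/2 - (2/3)cos x + (1/6)sin x

write g with unknown coordinates in the stated basis and equate coefficients in (H − (-3)·I) g = f
solving from the highest basis element down gives g = 1/2 - (2/3)cos x + (1/6)sin x
check: H g = 2cos x - (1/6)sin x
so H g − (-3)·g = 3/2 + (1/3)sin x = f ✓


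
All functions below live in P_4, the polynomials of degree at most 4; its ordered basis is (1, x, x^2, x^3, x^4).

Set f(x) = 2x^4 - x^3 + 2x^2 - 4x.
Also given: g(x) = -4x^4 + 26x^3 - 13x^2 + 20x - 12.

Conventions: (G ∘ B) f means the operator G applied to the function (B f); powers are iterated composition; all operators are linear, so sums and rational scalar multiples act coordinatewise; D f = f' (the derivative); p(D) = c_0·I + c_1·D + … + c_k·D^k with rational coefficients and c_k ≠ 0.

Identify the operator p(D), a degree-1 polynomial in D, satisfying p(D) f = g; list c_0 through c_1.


p(D) = -2·I + 3·D, i.e. c_0 = -2, c_1 = 3

D^0 f = 2x^4 - x^3 + 2x^2 - 4x
D^1 f = 8x^3 - 3x^2 + 4x - 4
matching coefficients of g against c_0 f + c_1 Df + … from the top degree down determines the c_i
solution: c_0 = -2, c_1 = 3


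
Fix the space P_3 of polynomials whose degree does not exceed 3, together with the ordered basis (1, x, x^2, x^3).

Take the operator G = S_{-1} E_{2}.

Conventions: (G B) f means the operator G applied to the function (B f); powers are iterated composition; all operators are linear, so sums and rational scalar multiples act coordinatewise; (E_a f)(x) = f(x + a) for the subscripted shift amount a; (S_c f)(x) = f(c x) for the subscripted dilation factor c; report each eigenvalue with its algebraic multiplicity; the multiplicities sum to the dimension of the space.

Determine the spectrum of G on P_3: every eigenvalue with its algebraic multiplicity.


λ = -1 (multiplicity 2), λ = 1 (multiplicity 2)

image of 1: 1
image of x: -x + 2
image of x^2: x^2 - 4x + 4
image of x^3: -x^3 + 6x^2 - 12x + 8
the matrix is upper triangular; its diagonal is (1, -1, 1, -1)
for a triangular matrix the eigenvalues are the diagonal entries, with algebraic multiplicity their repetition count


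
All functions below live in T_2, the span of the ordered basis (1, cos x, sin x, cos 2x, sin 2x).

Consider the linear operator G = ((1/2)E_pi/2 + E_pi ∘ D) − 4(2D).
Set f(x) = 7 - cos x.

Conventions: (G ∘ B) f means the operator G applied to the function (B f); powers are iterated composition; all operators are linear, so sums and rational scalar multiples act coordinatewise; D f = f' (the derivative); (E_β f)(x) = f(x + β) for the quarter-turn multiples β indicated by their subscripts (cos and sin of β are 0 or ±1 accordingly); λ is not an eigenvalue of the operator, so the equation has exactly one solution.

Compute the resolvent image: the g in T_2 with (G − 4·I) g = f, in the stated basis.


write g with unknown coordinates in the stated basis and equate coefficients in (G − 4·I) g = f
solving from the highest basis element down gives g = -2 + (16/353)cos x + (34/353)sin x
check: G g = -1 - (289/353)cos x + (136/353)sin x
so G g − 4·g = 7 - cos x = f ✓

the result is g(x) = -2 + (16/353)cos x + (34/353)sin x


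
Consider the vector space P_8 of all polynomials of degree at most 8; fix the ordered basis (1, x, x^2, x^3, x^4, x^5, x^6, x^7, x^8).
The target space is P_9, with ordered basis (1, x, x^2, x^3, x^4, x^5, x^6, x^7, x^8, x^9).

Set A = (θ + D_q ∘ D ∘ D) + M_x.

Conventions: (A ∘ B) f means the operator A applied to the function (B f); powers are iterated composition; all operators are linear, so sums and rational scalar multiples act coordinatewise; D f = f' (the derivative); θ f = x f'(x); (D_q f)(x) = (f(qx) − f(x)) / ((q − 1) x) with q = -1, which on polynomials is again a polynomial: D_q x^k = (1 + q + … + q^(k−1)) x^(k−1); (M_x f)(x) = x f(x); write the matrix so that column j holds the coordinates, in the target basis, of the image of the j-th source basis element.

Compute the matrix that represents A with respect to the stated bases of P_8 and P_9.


image of 1: x
image of x: x^2 + x
image of x^2: x^3 + 2x^2
image of x^3: x^4 + 3x^3 + 6
image of x^4: x^5 + 4x^4
image of x^5: x^6 + 5x^5 + 20x^2
image of x^6: x^7 + 6x^6
image of x^7: x^8 + 7x^7 + 42x^4
image of x^8: x^9 + 8x^8
each image's coordinates form column j of the matrix

the matrix is [[0, 0, 0, 6, 0, 0, 0, 0, 0]; [1, 1, 0, 0, 0, 0, 0, 0, 0]; [0, 1, 2, 0, 0, 20, 0, 0, 0]; [0, 0, 1, 3, 0, 0, 0, 0, 0]; [0, 0, 0, 1, 4, 0, 0, 42, 0]; [0, 0, 0, 0, 1, 5, 0, 0, 0]; [0, 0, 0, 0, 0, 1, 6, 0, 0]; [0, 0, 0, 0, 0, 0, 1, 7, 0]; [0, 0, 0, 0, 0, 0, 0, 1, 8]; [0, 0, 0, 0, 0, 0, 0, 0, 1]] (rows listed top to bottom)


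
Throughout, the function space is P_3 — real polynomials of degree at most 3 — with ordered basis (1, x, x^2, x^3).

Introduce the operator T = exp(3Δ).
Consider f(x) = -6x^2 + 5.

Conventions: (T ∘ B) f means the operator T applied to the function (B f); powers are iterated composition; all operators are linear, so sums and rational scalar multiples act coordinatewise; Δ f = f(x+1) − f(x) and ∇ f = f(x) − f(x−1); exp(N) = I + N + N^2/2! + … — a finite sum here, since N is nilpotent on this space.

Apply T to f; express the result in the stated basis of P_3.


order-1 term: -36x - 18
order-2 term: -54
the series for exp(3Δ) f terminates at order 2
exp(3Δ) f = -6x^2 - 36x - 67

g(x) = -6x^2 - 36x - 67


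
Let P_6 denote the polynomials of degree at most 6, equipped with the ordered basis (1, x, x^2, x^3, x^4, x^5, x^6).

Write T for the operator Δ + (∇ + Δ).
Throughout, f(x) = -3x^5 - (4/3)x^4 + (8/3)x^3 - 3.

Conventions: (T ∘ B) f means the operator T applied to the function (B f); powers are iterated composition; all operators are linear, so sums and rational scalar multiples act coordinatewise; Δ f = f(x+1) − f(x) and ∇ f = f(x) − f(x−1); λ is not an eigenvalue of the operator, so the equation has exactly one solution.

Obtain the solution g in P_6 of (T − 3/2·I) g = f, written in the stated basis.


g(x) = 2x^5 + (188/9)x^4 + (536/3)x^3 + (10760/9)x^2 + (15940/3)x + 318626/27

write g with unknown coordinates in the stated basis and equate coefficients in (T − 3/2·I) g = f
solving from the highest basis element down gives g = 2x^5 + (188/9)x^4 + (536/3)x^3 + (10760/9)x^2 + (15940/3)x + 318626/27
check: T g = 30x^4 + (812/3)x^3 + (5380/3)x^2 + 7970x + 159286/9
so T g − 3/2·g = -3x^5 - (4/3)x^4 + (8/3)x^3 - 3 = f ✓


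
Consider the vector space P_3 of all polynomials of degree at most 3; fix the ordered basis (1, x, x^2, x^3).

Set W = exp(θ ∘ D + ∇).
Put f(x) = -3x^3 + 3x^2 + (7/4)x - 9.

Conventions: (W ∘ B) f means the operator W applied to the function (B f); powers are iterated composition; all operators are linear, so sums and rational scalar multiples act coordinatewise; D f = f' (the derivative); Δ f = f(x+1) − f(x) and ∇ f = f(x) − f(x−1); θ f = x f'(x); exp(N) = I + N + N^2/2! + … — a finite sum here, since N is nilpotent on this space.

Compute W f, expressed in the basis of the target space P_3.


order-1 term: -27x^2 + 21x - 17/4
order-2 term: -54x + 24
order-3 term: -18
the series for exp(θ ∘ D + ∇) f terminates at order 3
exp(θ ∘ D + ∇) f = -3x^3 - 24x^2 - (125/4)x - 29/4

the image equals g(x) = -3x^3 - 24x^2 - (125/4)x - 29/4


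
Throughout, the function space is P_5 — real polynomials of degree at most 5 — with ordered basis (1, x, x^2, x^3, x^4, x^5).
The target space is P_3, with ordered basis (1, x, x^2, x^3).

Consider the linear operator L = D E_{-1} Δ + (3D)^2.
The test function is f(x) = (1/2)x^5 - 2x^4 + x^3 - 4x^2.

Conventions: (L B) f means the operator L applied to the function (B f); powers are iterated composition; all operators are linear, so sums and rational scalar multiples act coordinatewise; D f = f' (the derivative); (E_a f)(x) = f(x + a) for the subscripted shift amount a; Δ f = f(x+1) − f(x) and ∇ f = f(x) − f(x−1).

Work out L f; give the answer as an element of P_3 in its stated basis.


Δ f = (5/2)x^4 - 3x^3 - 4x^2 - (21/2)x - 9/2
E_{-1} Δ f = (5/2)x^4 - 13x^3 + 20x^2 - (43/2)x + 15/2
D (E_{-1} Δ) f = 10x^3 - 39x^2 + 40x - 43/2
D f = (5/2)x^4 - 8x^3 + 3x^2 - 8x
(3D) f = (15/2)x^4 - 24x^3 + 9x^2 - 24x
D (3D) f = 30x^3 - 72x^2 + 18x - 24
(3D) (3D) f = 90x^3 - 216x^2 + 54x - 72
(D E_{-1} Δ + (3D)^2) f = 100x^3 - 255x^2 + 94x - 187/2

g(x) = 100x^3 - 255x^2 + 94x - 187/2


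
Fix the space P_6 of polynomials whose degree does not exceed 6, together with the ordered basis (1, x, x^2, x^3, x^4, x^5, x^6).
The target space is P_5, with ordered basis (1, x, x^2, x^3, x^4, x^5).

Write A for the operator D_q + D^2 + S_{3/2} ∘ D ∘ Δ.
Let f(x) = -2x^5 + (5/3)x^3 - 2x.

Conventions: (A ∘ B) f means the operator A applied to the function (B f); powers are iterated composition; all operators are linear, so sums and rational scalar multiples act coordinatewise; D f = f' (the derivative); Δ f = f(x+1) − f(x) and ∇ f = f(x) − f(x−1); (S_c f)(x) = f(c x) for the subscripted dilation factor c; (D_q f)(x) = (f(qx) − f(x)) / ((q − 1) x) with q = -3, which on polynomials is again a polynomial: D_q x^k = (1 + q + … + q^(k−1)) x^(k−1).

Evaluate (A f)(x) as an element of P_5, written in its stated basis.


D_q f = -122x^4 + (35/3)x^2 - 2
D f = -10x^4 + 5x^2 - 2
D D f = -40x^3 + 10x
Δ f = -10x^4 - 20x^3 - 15x^2 - 5x - 7/3
D Δ f = -40x^3 - 60x^2 - 30x - 5
S_{3/2} D Δ f = -135x^3 - 135x^2 - 45x - 5
(D_q + D^2 + S_{3/2} ∘ D ∘ Δ) f = -122x^4 - 175x^3 - (370/3)x^2 - 35x - 7

g(x) = -122x^4 - 175x^3 - (370/3)x^2 - 35x - 7


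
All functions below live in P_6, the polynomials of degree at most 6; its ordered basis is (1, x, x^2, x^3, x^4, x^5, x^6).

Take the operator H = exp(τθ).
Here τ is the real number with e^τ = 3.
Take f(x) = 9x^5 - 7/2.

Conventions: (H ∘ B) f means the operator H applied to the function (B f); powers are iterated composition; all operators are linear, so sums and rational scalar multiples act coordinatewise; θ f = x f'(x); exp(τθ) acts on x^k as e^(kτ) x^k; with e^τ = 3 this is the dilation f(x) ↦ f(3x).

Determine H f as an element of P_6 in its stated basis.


the result is g(x) = 2187x^5 - 7/2

exp(τθ) x^k = e^(kτ) x^k; with e^τ = 3 this sends x^k to 3^k x^k
x^5 ↦ 243 x^5
applying this coordinatewise to f: exp(τθ) f = 2187x^5 - 7/2


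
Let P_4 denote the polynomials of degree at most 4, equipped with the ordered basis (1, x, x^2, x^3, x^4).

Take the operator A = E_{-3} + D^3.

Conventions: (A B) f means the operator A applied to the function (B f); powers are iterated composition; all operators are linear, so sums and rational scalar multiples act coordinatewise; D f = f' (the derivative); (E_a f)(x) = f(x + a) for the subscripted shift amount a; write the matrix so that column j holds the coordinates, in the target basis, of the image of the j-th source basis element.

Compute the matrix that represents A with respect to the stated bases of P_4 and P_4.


the matrix is [[1, -3, 9, -21, 81]; [0, 1, -6, 27, -84]; [0, 0, 1, -9, 54]; [0, 0, 0, 1, -12]; [0, 0, 0, 0, 1]] (rows listed top to bottom)

image of 1: 1
image of x: x - 3
image of x^2: x^2 - 6x + 9
image of x^3: x^3 - 9x^2 + 27x - 21
image of x^4: x^4 - 12x^3 + 54x^2 - 84x + 81
each image's coordinates form column j of the matrix


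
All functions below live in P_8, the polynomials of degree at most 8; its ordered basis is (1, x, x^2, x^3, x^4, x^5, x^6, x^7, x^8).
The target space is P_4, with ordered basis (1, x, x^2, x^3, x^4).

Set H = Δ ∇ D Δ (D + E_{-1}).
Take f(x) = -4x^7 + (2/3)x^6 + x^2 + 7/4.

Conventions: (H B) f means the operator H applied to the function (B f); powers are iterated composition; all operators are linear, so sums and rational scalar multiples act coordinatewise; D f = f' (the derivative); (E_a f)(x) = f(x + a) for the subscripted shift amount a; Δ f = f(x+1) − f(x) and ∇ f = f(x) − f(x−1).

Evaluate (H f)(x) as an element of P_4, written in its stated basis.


g(x) = -3360x^3 - 4800x^2 - 14880x - 3000

D f = -28x^6 + 4x^5 + 2x
E_{-1} f = -4x^7 + (86/3)x^6 - 88x^5 + 150x^4 - (460/3)x^3 + 95x^2 - 34x + 89/12
(D + E_{-1}) f = -4x^7 + (2/3)x^6 - 84x^5 + 150x^4 - (460/3)x^3 + 95x^2 - 32x + 89/12
Δ (D + E_{-1}) f = -28x^6 - 80x^5 - 550x^4 - (1100/3)x^3 - 474x^2 - 114x - 83/3
D Δ (D + E_{-1}) f = -168x^5 - 400x^4 - 2200x^3 - 1100x^2 - 948x - 114
∇ D Δ (D + E_{-1}) f = -840x^4 + 80x^3 - 5880x^2 + 3640x - 1816
Δ ∇ D Δ (D + E_{-1}) f = -3360x^3 - 4800x^2 - 14880x - 3000


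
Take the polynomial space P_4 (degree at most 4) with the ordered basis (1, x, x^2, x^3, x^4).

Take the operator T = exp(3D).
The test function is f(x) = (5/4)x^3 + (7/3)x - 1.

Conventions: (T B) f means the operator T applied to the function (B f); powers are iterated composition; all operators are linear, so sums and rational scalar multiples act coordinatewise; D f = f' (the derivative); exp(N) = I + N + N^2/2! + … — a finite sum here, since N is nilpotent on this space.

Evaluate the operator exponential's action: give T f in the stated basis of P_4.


the image equals g(x) = (5/4)x^3 + (45/4)x^2 + (433/12)x + 159/4

order-1 term: (45/4)x^2 + 7
order-2 term: (135/4)x
order-3 term: 135/4
the series for exp(3D) f terminates at order 3
exp(3D) f = (5/4)x^3 + (45/4)x^2 + (433/12)x + 159/4


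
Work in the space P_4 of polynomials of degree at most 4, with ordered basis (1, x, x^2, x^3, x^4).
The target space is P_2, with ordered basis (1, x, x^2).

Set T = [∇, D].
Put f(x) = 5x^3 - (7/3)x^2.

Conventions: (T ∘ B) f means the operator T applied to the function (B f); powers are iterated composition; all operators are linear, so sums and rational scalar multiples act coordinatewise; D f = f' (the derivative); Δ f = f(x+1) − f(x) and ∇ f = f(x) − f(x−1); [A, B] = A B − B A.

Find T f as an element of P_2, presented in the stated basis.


D f = 15x^2 - (14/3)x
∇ D f = 30x - 59/3
∇ f = 15x^2 - (59/3)x + 22/3
D ∇ f = 30x - 59/3
[∇, D] f = 0

the image equals g(x) = 0


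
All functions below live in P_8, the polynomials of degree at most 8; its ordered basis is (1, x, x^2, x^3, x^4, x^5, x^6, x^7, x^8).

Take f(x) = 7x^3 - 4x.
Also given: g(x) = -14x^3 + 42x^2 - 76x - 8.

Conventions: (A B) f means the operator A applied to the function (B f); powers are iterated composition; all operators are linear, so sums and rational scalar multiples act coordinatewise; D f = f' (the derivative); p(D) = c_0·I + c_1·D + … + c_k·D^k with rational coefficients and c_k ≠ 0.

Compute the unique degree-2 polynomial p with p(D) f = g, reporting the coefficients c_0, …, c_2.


p(D) = -2·I + 2·D − 2·D^2, i.e. c_0 = -2, c_1 = 2, c_2 = -2

D^0 f = 7x^3 - 4x
D^1 f = 21x^2 - 4
D^2 f = 42x
matching coefficients of g against c_0 f + c_1 Df + … from the top degree down determines the c_i
solution: c_0 = -2, c_1 = 2, c_2 = -2


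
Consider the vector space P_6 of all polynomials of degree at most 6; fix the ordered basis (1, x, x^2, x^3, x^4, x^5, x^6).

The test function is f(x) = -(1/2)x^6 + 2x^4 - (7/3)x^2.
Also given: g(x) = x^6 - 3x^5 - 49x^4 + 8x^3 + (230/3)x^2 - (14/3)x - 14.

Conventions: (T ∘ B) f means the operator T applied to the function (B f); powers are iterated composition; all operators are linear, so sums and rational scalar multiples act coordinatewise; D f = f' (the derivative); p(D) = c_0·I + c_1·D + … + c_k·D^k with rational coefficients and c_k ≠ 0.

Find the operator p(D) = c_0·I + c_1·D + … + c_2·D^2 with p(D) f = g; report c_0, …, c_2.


p(D) = -2·I + D + 3·D^2, i.e. c_0 = -2, c_1 = 1, c_2 = 3

D^0 f = -(1/2)x^6 + 2x^4 - (7/3)x^2
D^1 f = -3x^5 + 8x^3 - (14/3)x
D^2 f = -15x^4 + 24x^2 - 14/3
matching coefficients of g against c_0 f + c_1 Df + … from the top degree down determines the c_i
solution: c_0 = -2, c_1 = 1, c_2 = 3


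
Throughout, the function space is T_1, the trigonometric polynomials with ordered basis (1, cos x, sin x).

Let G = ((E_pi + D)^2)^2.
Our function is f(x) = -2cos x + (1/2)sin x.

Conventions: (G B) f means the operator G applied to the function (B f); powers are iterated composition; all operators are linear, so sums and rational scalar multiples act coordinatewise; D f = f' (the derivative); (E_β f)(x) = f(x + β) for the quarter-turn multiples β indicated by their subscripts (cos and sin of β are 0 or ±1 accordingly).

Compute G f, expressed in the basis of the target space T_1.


the image equals g(x) = 8cos x - 2sin x

E_pi f = 2cos x - (1/2)sin x
D f = (1/2)cos x + 2sin x
(E_pi + D) f = (5/2)cos x + (3/2)sin x
E_pi (E_pi + D) f = -(5/2)cos x - (3/2)sin x
D (E_pi + D) f = (3/2)cos x - (5/2)sin x
(E_pi + D) (E_pi + D) f = -cos x - 4sin x
E_pi (E_pi + D)^2 f = cos x + 4sin x
D (E_pi + D)^2 f = -4cos x + sin x
(E_pi + D) (E_pi + D)^2 f = -3cos x + 5sin x
E_pi (E_pi + D) (E_pi + D)^2 f = 3cos x - 5sin x
D (E_pi + D) (E_pi + D)^2 f = 5cos x + 3sin x
(E_pi + D) (E_pi + D) (E_pi + D)^2 f = 8cos x - 2sin x


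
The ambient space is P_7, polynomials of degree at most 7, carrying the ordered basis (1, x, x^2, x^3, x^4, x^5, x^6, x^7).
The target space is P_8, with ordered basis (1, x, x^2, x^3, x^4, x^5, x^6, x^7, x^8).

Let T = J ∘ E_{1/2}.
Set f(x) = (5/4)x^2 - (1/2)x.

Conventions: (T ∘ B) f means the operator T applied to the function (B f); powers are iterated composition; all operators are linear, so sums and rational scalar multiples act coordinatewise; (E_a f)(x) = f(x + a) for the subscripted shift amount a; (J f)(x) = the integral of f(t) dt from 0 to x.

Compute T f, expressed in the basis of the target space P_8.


the result is g(x) = (5/12)x^3 + (3/8)x^2 + (1/16)x

E_{1/2} f = (5/4)x^2 + (3/4)x + 1/16
J E_{1/2} f = (5/12)x^3 + (3/8)x^2 + (1/16)x


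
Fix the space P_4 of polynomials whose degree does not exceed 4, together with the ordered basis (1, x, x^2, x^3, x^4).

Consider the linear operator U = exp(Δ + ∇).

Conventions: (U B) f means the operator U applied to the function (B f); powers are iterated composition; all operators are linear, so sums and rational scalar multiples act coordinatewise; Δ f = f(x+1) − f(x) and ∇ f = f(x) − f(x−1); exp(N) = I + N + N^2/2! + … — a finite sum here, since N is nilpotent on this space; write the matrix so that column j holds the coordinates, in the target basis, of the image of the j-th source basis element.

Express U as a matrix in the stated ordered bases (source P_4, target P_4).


the matrix is [[1, 2, 4, 10, 32]; [0, 1, 4, 12, 40]; [0, 0, 1, 6, 24]; [0, 0, 0, 1, 8]; [0, 0, 0, 0, 1]] (rows listed top to bottom)

image of 1: 1
image of x: x + 2
image of x^2: x^2 + 4x + 4
image of x^3: x^3 + 6x^2 + 12x + 10
image of x^4: x^4 + 8x^3 + 24x^2 + 40x + 32
each image's coordinates form column j of the matrix


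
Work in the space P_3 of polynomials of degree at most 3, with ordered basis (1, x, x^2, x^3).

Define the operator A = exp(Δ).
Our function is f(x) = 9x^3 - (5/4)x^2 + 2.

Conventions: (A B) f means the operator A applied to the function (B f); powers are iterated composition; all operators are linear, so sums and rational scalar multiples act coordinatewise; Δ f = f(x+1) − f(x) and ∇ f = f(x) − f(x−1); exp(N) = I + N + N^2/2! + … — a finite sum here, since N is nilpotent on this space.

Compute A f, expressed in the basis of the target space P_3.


the result is g(x) = 9x^3 + (103/4)x^2 + (103/2)x + 89/2

order-1 term: 27x^2 + (49/2)x + 31/4
order-2 term: 27x + 103/4
order-3 term: 9
the series for exp(Δ) f terminates at order 3
exp(Δ) f = 9x^3 + (103/4)x^2 + (103/2)x + 89/2


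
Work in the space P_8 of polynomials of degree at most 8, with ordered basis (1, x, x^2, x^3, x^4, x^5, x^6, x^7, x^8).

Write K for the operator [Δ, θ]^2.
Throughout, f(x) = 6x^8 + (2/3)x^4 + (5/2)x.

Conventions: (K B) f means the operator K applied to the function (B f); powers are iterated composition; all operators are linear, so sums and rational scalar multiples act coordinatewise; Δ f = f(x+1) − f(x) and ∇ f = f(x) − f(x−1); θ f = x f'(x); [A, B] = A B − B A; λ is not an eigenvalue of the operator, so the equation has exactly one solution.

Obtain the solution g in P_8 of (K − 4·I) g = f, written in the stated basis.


write g with unknown coordinates in the stated basis and equate coefficients in (K − 4·I) g = f
solving from the highest basis element down gives g = -(3/2)x^8 - 21x^6 - 252x^5 - (4253/3)x^4 - 5880x^3 - 20633x^2 - (400197/8)x - 117825/2
check: K g = -84x^6 - 1008x^5 - 5670x^4 - 23520x^3 - 82532x^2 - 200096x - 235650
so K g − 4·g = 6x^8 + (2/3)x^4 + (5/2)x = f ✓

the image equals g(x) = -(3/2)x^8 - 21x^6 - 252x^5 - (4253/3)x^4 - 5880x^3 - 20633x^2 - (400197/8)x - 117825/2


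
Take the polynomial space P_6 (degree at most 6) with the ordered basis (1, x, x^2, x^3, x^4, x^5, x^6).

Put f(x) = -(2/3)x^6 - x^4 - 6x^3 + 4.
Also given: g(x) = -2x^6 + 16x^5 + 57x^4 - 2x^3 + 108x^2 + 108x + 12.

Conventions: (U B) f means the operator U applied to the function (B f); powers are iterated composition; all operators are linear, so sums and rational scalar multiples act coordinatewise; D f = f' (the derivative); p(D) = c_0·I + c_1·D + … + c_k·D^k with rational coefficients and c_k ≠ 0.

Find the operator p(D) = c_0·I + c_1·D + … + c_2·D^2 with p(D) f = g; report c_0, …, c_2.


p(D) = 3·I − 4·D − 3·D^2, i.e. c_0 = 3, c_1 = -4, c_2 = -3

D^0 f = -(2/3)x^6 - x^4 - 6x^3 + 4
D^1 f = -4x^5 - 4x^3 - 18x^2
D^2 f = -20x^4 - 12x^2 - 36x
matching coefficients of g against c_0 f + c_1 Df + … from the top degree down determines the c_i
solution: c_0 = 3, c_1 = -4, c_2 = -3


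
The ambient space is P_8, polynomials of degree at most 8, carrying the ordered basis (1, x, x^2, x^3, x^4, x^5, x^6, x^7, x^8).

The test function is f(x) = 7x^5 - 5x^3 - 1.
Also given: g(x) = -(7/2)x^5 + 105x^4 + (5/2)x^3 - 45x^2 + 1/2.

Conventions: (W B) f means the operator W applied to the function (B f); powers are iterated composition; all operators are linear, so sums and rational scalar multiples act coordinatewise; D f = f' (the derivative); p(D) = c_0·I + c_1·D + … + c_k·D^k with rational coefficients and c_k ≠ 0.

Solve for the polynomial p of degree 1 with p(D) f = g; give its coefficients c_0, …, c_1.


c_0 = -1/2, c_1 = 3

D^0 f = 7x^5 - 5x^3 - 1
D^1 f = 35x^4 - 15x^2
matching coefficients of g against c_0 f + c_1 Df + … from the top degree down determines the c_i
solution: c_0 = -1/2, c_1 = 3


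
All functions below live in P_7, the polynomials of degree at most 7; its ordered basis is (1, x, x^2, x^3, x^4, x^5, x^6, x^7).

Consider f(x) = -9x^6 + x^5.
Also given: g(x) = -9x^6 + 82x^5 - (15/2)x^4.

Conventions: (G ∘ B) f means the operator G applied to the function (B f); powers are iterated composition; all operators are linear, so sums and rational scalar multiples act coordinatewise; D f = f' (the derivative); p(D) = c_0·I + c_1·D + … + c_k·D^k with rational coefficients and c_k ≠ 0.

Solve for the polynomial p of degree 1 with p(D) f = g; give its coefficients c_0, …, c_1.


D^0 f = -9x^6 + x^5
D^1 f = -54x^5 + 5x^4
matching coefficients of g against c_0 f + c_1 Df + … from the top degree down determines the c_i
solution: c_0 = 1, c_1 = -3/2

c_0 = 1, c_1 = -3/2


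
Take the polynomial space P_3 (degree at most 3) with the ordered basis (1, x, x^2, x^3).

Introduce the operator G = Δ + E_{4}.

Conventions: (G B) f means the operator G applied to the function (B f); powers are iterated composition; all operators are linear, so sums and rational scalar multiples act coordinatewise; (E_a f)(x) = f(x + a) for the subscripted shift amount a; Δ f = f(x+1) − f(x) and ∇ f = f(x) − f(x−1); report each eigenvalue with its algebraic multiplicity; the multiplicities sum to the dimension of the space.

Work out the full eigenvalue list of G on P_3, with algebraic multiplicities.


image of 1: 1
image of x: x + 5
image of x^2: x^2 + 10x + 17
image of x^3: x^3 + 15x^2 + 51x + 65
the matrix is upper triangular; its diagonal is (1, 1, 1, 1)
for a triangular matrix the eigenvalues are the diagonal entries, with algebraic multiplicity their repetition count

λ = 1 (multiplicity 4)


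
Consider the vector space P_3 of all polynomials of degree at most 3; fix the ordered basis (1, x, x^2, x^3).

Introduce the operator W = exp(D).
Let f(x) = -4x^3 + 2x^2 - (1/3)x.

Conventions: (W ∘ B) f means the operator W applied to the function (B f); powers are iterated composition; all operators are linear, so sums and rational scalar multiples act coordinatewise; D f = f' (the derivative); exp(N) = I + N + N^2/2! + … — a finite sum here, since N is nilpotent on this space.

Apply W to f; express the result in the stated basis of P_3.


order-1 term: -12x^2 + 4x - 1/3
order-2 term: -12x + 2
order-3 term: -4
the series for exp(D) f terminates at order 3
exp(D) f = -4x^3 - 10x^2 - (25/3)x - 7/3

the result is g(x) = -4x^3 - 10x^2 - (25/3)x - 7/3


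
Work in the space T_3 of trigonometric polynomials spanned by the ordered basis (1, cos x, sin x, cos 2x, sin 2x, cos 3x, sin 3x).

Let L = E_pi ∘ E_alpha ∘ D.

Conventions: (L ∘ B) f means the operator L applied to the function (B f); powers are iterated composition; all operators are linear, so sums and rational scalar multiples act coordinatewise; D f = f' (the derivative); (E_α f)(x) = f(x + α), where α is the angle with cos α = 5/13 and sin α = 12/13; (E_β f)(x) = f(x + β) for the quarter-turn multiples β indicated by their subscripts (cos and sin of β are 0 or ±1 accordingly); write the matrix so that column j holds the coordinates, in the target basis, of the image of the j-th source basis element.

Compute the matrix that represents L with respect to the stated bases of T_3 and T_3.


the matrix is [[0, 0, 0, 0, 0, 0, 0]; [0, 12/13, -5/13, 0, 0, 0, 0]; [0, 5/13, 12/13, 0, 0, 0, 0]; [0, 0, 0, -240/169, -238/169, 0, 0]; [0, 0, 0, 238/169, -240/169, 0, 0]; [0, 0, 0, 0, 0, -2484/2197, 6105/2197]; [0, 0, 0, 0, 0, -6105/2197, -2484/2197]] (rows listed top to bottom)

image of 1: 0
image of cos x: (12/13)cos x + (5/13)sin x
image of sin x: -(5/13)cos x + (12/13)sin x
image of cos 2x: -(240/169)cos 2x + (238/169)sin 2x
image of sin 2x: -(238/169)cos 2x - (240/169)sin 2x
image of cos 3x: -(2484/2197)cos 3x - (6105/2197)sin 3x
image of sin 3x: (6105/2197)cos 3x - (2484/2197)sin 3x
each image's coordinates form column j of the matrix


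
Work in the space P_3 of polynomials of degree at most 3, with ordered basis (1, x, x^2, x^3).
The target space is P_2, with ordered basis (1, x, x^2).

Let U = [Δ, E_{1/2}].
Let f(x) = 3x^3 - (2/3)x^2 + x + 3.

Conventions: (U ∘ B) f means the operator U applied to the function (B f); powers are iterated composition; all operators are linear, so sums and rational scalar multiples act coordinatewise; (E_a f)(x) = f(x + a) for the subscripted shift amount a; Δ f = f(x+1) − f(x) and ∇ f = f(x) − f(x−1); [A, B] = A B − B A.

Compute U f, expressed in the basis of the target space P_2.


E_{1/2} f = 3x^3 + (23/6)x^2 + (31/12)x + 89/24
Δ E_{1/2} f = 9x^2 + (50/3)x + 113/12
Δ f = 9x^2 + (23/3)x + 10/3
E_{1/2} Δ f = 9x^2 + (50/3)x + 113/12
[Δ, E_{1/2}] f = 0

the result is g(x) = 0


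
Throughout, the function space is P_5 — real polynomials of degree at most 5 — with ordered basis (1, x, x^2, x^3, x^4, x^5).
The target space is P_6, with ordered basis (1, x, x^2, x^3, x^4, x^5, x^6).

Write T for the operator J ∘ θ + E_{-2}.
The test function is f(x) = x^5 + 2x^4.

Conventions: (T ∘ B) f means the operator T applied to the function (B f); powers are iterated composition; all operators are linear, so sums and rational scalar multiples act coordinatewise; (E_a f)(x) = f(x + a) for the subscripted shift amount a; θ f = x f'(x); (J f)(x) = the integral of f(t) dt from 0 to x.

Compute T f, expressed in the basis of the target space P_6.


the image equals g(x) = (5/6)x^6 + (13/5)x^5 - 8x^4 + 24x^3 - 32x^2 + 16x

θ f = 5x^5 + 8x^4
J θ f = (5/6)x^6 + (8/5)x^5
E_{-2} f = x^5 - 8x^4 + 24x^3 - 32x^2 + 16x
(J ∘ θ + E_{-2}) f = (5/6)x^6 + (13/5)x^5 - 8x^4 + 24x^3 - 32x^2 + 16x


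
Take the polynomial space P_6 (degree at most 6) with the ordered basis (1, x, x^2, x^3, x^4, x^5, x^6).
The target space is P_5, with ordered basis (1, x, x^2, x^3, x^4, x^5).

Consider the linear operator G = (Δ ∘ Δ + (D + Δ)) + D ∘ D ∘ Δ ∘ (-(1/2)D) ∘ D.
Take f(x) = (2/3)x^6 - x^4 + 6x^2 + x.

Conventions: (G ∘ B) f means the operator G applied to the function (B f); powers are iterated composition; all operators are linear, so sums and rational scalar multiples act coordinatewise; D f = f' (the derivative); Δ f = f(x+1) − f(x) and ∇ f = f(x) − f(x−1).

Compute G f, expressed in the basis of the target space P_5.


Δ f = 4x^5 + 10x^4 + (28/3)x^3 + 4x^2 + 12x + 20/3
Δ Δ f = 20x^4 + 80x^3 + 128x^2 + 96x + 118/3
D f = 4x^5 - 4x^3 + 12x + 1
Δ f = 4x^5 + 10x^4 + (28/3)x^3 + 4x^2 + 12x + 20/3
(D + Δ) f = 8x^5 + 10x^4 + (16/3)x^3 + 4x^2 + 24x + 23/3
(Δ ∘ Δ + (D + Δ)) f = 8x^5 + 30x^4 + (256/3)x^3 + 132x^2 + 120x + 47
D f = 4x^5 - 4x^3 + 12x + 1
D D f = 20x^4 - 12x^2 + 12
(-(1/2)D) D f = -10x^4 + 6x^2 - 6
Δ (-(1/2)D) D f = -40x^3 - 60x^2 - 28x - 4
D Δ (-(1/2)D) D f = -120x^2 - 120x - 28
D D Δ (-(1/2)D) D f = -240x - 120
((Δ ∘ Δ + (D + Δ)) + D ∘ D ∘ Δ ∘ (-(1/2)D) ∘ D) f = 8x^5 + 30x^4 + (256/3)x^3 + 132x^2 - 120x - 73

the result is g(x) = 8x^5 + 30x^4 + (256/3)x^3 + 132x^2 - 120x - 73


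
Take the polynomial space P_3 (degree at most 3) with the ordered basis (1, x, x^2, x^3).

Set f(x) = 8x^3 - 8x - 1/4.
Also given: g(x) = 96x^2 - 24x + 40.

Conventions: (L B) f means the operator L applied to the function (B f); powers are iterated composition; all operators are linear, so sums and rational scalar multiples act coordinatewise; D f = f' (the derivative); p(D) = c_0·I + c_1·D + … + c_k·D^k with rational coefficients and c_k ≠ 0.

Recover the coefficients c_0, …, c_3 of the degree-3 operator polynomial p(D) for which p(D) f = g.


p(D) = 4·D − (1/2)·D^2 + (3/2)·D^3, i.e. c_0 = 0, c_1 = 4, c_2 = -1/2, c_3 = 3/2

D^0 f = 8x^3 - 8x - 1/4
D^1 f = 24x^2 - 8
D^2 f = 48x
D^3 f = 48
matching coefficients of g against c_0 f + c_1 Df + … from the top degree down determines the c_i
solution: c_0 = 0, c_1 = 4, c_2 = -1/2, c_3 = 3/2


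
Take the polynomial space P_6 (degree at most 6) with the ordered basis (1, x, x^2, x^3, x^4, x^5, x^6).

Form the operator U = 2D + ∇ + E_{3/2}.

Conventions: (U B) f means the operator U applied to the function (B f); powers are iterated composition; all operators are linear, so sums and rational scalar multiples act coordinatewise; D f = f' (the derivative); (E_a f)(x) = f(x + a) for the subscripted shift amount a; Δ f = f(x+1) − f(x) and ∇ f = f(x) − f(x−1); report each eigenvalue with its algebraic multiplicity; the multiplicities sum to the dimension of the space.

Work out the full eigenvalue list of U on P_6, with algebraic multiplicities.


λ = 1 (multiplicity 7)

image of 1: 1
image of x: x + 9/2
image of x^2: x^2 + 9x + 5/4
image of x^3: x^3 + (27/2)x^2 + (15/4)x + 35/8
image of x^4: x^4 + 18x^3 + (15/2)x^2 + (35/2)x + 65/16
image of x^5: x^5 + (45/2)x^4 + (25/2)x^3 + (175/4)x^2 + (325/16)x + 275/32
image of x^6: x^6 + 27x^5 + (75/4)x^4 + (175/2)x^3 + (975/16)x^2 + (825/16)x + 665/64
the matrix is upper triangular; its diagonal is (1, 1, 1, 1, 1, 1, 1)
for a triangular matrix the eigenvalues are the diagonal entries, with algebraic multiplicity their repetition count


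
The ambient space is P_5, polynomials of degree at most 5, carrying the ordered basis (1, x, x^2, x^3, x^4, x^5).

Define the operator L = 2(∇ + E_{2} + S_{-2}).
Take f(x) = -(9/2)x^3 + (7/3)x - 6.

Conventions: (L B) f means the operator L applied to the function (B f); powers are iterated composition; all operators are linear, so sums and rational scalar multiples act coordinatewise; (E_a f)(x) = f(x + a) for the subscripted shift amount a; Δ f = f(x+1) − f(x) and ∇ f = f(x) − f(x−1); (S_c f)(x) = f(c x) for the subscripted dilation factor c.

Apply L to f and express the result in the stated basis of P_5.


∇ f = -(27/2)x^2 + (27/2)x - 13/6
E_{2} f = -(9/2)x^3 - 27x^2 - (155/3)x - 112/3
S_{-2} f = 36x^3 - (14/3)x - 6
(∇ + E_{2} + S_{-2}) f = (63/2)x^3 - (81/2)x^2 - (257/6)x - 91/2
(2(∇ + E_{2} + S_{-2})) f = 63x^3 - 81x^2 - (257/3)x - 91

g(x) = 63x^3 - 81x^2 - (257/3)x - 91


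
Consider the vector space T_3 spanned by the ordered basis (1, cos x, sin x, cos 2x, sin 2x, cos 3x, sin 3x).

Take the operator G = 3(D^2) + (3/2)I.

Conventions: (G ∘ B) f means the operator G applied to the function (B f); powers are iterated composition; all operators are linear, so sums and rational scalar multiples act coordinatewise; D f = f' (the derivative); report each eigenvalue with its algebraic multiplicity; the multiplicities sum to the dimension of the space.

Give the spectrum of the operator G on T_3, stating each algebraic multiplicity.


λ = -51/2 (multiplicity 2), λ = -21/2 (multiplicity 2), λ = -3/2 (multiplicity 2), λ = 3/2 (multiplicity 1)

image of 1: 3/2
image of cos x: -(3/2)cos x
image of sin x: -(3/2)sin x
image of cos 2x: -(21/2)cos 2x
image of sin 2x: -(21/2)sin 2x
image of cos 3x: -(51/2)cos 3x
image of sin 3x: -(51/2)sin 3x
the matrix is diagonal; its diagonal is (3/2, -3/2, -3/2, -21/2, -21/2, -51/2, -51/2)
for a triangular matrix the eigenvalues are the diagonal entries, with algebraic multiplicity their repetition count


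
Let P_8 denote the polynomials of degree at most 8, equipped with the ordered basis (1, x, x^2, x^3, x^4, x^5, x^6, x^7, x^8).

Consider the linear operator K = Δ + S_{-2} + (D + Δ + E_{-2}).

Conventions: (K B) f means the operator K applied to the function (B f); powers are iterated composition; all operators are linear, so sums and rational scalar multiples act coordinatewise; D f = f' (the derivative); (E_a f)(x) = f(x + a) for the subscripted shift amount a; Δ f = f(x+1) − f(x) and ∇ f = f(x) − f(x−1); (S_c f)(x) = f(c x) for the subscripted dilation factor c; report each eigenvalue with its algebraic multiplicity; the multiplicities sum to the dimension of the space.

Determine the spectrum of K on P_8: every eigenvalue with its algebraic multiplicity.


λ = -127 (multiplicity 1), λ = -31 (multiplicity 1), λ = -7 (multiplicity 1), λ = -1 (multiplicity 1), λ = 2 (multiplicity 1), λ = 5 (multiplicity 1), λ = 17 (multiplicity 1), λ = 65 (multiplicity 1), λ = 257 (multiplicity 1)

image of 1: 2
image of x: -x + 1
image of x^2: 5x^2 + 2x + 6
image of x^3: -7x^3 + 3x^2 + 18x - 6
image of x^4: 17x^4 + 4x^3 + 36x^2 - 24x + 18
image of x^5: -31x^5 + 5x^4 + 60x^3 - 60x^2 + 90x - 30
image of x^6: 65x^6 + 6x^5 + 90x^4 - 120x^3 + 270x^2 - 180x + 66
image of x^7: -127x^7 + 7x^6 + 126x^5 - 210x^4 + 630x^3 - 630x^2 + 462x - 126
image of x^8: 257x^8 + 8x^7 + 168x^6 - 336x^5 + 1260x^4 - 1680x^3 + 1848x^2 - 1008x + 258
the matrix is upper triangular; its diagonal is (2, -1, 5, -7, 17, -31, 65, -127, 257)
for a triangular matrix the eigenvalues are the diagonal entries, with algebraic multiplicity their repetition count
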